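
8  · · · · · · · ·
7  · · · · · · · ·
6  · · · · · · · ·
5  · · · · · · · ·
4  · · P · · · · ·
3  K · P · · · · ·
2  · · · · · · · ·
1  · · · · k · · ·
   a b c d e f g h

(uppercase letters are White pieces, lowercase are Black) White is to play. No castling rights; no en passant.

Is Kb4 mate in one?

After Kb4: black king on e1; in check: no.
Black is not in check, so this cannot be checkmate.

no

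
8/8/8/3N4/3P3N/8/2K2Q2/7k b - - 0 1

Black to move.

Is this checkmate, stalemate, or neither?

Black to move; black king on h1.
In check: no.
King squares — g1: attacked by Qf2; g2: attacked by Qf2; h2: attacked by Qf2.
Legal moves for Black: none.
Not in check and no legal moves → stalemate.

stalemate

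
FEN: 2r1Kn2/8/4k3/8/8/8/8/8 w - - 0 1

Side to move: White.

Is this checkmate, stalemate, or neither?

checkmate

White to move; white king on e8.
In check: yes, from the black rook on c8.
King squares — d7: attacked by Ke6; e7: attacked by Ke6; f7: attacked by Ke6; d8: attacked by Rc8; f8: attacked by Rc8.
Legal moves for White: none.
In check with no legal moves → checkmate.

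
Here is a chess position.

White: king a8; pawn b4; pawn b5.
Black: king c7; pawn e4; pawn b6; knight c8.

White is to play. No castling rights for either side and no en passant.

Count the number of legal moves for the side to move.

White to move; king on a8.
In check: no.
Legal moves: none.
Count: 0.

0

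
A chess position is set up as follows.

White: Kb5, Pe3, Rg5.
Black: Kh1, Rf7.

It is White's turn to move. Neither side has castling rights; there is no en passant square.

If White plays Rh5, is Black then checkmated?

no

After Rh5: black king on h1; in check: yes, from the white rook on h5.
Black has 2 legal replies: Kg2, Kg1.
In check but a legal move exists → not checkmate.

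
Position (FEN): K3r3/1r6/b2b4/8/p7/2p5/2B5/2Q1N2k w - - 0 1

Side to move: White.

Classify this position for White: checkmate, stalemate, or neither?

White to move; white king on a8.
In check: yes, from the black rook on e8.
King squares — a7: attacked by Rb7; b7: attacked by Ba6; b8: attacked by Bd6.
Legal moves for White: none.
In check with no legal moves → checkmate.

checkmate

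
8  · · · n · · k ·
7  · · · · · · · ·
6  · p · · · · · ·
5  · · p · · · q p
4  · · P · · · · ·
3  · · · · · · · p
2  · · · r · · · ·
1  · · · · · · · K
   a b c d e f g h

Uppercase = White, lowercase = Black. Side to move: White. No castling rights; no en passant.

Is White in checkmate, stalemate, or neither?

stalemate

White to move; white king on h1.
In check: no.
King squares — g1: attacked by Qg5; g2: attacked by Rd2; h2: attacked by Rd2.
Legal moves for White: none.
Not in check and no legal moves → stalemate.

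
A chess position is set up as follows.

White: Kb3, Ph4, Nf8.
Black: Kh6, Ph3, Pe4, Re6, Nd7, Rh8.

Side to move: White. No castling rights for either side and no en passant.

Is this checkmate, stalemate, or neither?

neither

White to move; white king on b3.
In check: no.
Legal moves for White: Nh7, Nxd7, Ng6, Nxe6, Kc4, Kb4, Ka4, Kc3, Ka3, Kc2, Kb2, Ka2, h5.
White has 13 legal moves and is not in check → neither.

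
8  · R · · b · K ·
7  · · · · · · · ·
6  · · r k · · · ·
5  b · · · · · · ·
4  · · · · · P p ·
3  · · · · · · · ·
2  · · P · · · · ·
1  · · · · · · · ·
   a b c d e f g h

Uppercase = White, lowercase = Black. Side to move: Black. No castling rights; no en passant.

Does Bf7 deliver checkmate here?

After Bf7: white king on g8; in check: yes, from the black bishop on f7.
White has 5 legal replies: Kh8, Kf8, Kh7, Kg7, Kxf7.
In check but a legal move exists → not checkmate.

no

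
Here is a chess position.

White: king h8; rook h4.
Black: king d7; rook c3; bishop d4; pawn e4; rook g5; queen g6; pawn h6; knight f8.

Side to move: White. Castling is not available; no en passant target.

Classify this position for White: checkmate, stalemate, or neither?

checkmate

White to move; white king on h8.
In check: yes, from the black bishop on d4.
King squares — g7: attacked by Bd4; h7: attacked by Qg6; g8: attacked by Qg6.
Legal moves for White: none.
In check with no legal moves → checkmate.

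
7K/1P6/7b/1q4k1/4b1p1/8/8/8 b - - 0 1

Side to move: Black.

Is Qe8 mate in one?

After Qe8: white king on h8; in check: yes, from the black queen on e8.
King squares — g7: attacked by Bh6; h7: attacked by Be4; g8: attacked by Qe8.
White has no legal moves → checkmate.

yes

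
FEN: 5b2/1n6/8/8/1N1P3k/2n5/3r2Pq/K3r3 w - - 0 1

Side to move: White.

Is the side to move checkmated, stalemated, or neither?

checkmate

White to move; white king on a1.
In check: yes, from the black rook on e1.
King squares — b1: attacked by Re1; a2: attacked by Rd2; b2: attacked by Rd2.
Legal moves for White: none.
In check with no legal moves → checkmate.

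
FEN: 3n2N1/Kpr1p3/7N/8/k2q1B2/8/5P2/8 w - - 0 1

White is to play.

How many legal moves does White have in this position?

White to move; king on a7.
In check: yes, from the black queen on d4.
Legal moves: Kb8, Ka8.
Count: 2.

2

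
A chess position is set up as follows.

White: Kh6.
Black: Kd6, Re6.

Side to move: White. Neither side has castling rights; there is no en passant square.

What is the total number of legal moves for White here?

White to move; king on h6.
In check: yes, from the black rook on e6.
Legal moves: Kh7, Kg7, Kh5, Kg5.
Count: 4.

4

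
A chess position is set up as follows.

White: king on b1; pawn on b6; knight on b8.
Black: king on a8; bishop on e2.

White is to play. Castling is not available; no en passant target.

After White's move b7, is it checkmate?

After b7: black king on a8; in check: yes, from the white pawn on b7.
Black has 3 legal replies: Kxb8, Kxb7, Ka7.
In check but a legal move exists → not checkmate.

no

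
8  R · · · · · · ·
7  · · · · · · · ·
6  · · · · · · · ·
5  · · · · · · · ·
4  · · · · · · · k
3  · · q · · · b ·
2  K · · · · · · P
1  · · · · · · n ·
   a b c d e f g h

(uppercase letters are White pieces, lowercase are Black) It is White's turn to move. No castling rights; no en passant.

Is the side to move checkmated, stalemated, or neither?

White to move; white king on a2.
In check: no.
Legal moves for White: Rh8+, Rg8, Rf8, Re8, Rd8, Rc8, Rb8, Ra7, Ra6, Ra5, Ra4+, Ra3, Kb1, hxg3+, h3.
White has 15 legal moves and is not in check → neither.

neither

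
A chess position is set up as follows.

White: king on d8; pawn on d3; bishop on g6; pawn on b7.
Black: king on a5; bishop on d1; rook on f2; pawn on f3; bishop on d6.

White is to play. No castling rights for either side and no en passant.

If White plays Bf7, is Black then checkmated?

After Bf7: black king on a5; in check: no.
Black is not in check, so this cannot be checkmate.

no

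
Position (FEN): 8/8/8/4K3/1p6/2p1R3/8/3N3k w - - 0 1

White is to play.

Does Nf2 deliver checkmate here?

After Nf2: black king on h1; in check: yes, from the white knight on f2.
Black has 3 legal replies: Kh2, Kg2, Kg1.
In check but a legal move exists → not checkmate.

no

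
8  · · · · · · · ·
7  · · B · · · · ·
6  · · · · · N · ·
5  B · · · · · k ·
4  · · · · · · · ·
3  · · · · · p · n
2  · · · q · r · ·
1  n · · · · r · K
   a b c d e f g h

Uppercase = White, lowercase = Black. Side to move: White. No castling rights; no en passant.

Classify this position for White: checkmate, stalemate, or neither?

checkmate

White to move; white king on h1.
In check: yes, from the black rook on f1.
King squares — g1: attacked by Rf1; g2: attacked by Rf2; h2: attacked by Rf2.
Legal moves for White: none.
In check with no legal moves → checkmate.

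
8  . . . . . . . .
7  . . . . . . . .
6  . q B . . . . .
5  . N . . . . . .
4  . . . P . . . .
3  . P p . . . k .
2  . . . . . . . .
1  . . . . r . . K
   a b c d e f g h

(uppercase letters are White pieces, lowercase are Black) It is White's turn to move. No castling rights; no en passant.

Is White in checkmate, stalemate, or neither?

White to move; white king on h1.
In check: yes, from the black rook on e1.
King squares — g1: attacked by Re1; g2: attacked by Kg3; h2: attacked by Kg3.
Legal moves for White: none.
In check with no legal moves → checkmate.

checkmate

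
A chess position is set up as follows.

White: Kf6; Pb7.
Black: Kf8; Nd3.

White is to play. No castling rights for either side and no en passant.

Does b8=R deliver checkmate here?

After b8=R: black king on f8; in check: yes, from the white rook on b8.
King squares — e7: attacked by Kf6; f7: attacked by Kf6; g7: attacked by Kf6; e8: attacked by Rb8; g8: attacked by Rb8.
Black has no legal moves → checkmate.

yes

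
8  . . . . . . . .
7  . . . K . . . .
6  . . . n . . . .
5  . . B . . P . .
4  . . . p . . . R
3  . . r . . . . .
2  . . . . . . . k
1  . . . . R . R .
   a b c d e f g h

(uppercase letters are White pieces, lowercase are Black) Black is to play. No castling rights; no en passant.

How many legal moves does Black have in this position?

Black to move; king on h2.
In check: yes, from the white rook on h4.
Legal moves: Rh3.
Count: 1.

1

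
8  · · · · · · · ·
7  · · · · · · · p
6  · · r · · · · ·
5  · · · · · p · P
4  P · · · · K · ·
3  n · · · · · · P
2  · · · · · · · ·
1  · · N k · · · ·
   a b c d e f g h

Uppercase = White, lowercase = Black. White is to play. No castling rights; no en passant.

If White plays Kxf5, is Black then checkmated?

no

After Kxf5: black king on d1; in check: no.
Black is not in check, so this cannot be checkmate.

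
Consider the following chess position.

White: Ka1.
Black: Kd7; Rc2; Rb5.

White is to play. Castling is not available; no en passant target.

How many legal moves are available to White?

White to move; king on a1.
In check: no.
Legal moves: none.
Count: 0.

0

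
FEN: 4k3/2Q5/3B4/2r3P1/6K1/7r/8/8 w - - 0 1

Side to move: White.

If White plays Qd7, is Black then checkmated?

no

After Qd7: black king on e8; in check: yes, from the white queen on d7.
Black has 1 legal reply: Kxd7.
In check but a legal move exists → not checkmate.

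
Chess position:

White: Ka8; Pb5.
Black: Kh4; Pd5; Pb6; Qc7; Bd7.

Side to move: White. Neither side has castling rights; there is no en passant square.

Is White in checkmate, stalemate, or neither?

stalemate

White to move; white king on a8.
In check: no.
King squares — a7: attacked by Qc7; b7: attacked by Qc7; b8: attacked by Qc7.
Legal moves for White: none.
Not in check and no legal moves → stalemate.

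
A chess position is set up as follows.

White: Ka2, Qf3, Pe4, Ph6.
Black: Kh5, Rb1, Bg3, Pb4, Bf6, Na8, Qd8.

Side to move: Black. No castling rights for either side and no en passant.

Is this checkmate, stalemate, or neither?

neither

Black to move; black king on h5.
In check: yes, from the white queen on f3.
Legal moves for Black: Kxh6, Kg6, Kg5, Kh4.
Black is in check but has 4 legal moves → neither.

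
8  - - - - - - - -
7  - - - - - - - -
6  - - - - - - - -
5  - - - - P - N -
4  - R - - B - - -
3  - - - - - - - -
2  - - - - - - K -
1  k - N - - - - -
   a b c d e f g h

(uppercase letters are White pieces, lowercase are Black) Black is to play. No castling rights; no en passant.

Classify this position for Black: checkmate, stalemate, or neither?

Black to move; black king on a1.
In check: no.
King squares — b1: attacked by Rb4; a2: attacked by Nc1; b2: attacked by Rb4.
Legal moves for Black: none.
Not in check and no legal moves → stalemate.

stalemate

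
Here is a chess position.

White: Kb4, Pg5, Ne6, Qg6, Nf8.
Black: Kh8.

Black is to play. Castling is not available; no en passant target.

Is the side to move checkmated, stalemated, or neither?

Black to move; black king on h8.
In check: no.
King squares — g7: attacked by Ne6; h7: attacked by Qg6; g8: attacked by Qg6.
Legal moves for Black: none.
Not in check and no legal moves → stalemate.

stalemate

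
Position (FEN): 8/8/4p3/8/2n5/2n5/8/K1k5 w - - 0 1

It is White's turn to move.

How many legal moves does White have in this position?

White to move; king on a1.
In check: no.
Legal moves: none.
Count: 0.

0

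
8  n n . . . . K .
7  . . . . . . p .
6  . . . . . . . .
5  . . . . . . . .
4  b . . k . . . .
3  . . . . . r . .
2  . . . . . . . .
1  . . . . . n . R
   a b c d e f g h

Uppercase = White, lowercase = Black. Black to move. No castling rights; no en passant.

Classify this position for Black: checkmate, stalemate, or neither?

Black to move; black king on d4.
In check: no.
Legal moves for Black include: Nd7, Nc6, Na6, Nc7, Nb6, Ke5, Kd5, Kc5, Ke4, Kc4, Ke3, Kd3, Kc3, Be8, Bd7, Bc6, Bb5, Bb3+, ... (list truncated; more exist).
Black has legal moves and is not in check → neither.

neither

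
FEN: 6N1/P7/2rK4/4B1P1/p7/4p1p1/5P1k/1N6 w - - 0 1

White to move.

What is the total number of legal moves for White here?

White to move; king on d6.
In check: yes, from the black rook on c6.
Legal moves: Ke7, Kd7, Kxc6, Kd5.
Count: 4.

4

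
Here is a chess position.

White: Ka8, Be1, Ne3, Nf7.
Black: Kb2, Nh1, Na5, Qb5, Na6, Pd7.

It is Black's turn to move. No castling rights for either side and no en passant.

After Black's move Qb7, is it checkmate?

After Qb7: white king on a8; in check: yes, from the black queen on b7.
King squares — a7: attacked by Qb7; b7: attacked by Na5; b8: attacked by Na6.
White has no legal moves → checkmate.

yes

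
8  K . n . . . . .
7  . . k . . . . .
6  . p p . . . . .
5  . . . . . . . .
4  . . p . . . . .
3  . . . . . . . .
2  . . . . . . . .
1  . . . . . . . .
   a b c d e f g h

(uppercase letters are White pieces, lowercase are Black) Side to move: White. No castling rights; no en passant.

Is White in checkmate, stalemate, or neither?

White to move; white king on a8.
In check: no.
King squares — a7: attacked by Nc8; b7: attacked by Kc7; b8: attacked by Kc7.
Legal moves for White: none.
Not in check and no legal moves → stalemate.

stalemate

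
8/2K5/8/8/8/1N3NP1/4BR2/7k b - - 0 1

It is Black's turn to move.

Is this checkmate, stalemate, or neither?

Black to move; black king on h1.
In check: no.
King squares — g1: attacked by Nf3; g2: attacked by Rf2; h2: attacked by Rf2.
Legal moves for Black: none.
Not in check and no legal moves → stalemate.

stalemate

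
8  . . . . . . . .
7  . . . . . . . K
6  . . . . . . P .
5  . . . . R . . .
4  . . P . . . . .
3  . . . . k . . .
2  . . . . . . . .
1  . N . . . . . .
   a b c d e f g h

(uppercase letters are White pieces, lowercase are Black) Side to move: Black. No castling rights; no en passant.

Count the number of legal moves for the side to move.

Black to move; king on e3.
In check: yes, from the white rook on e5.
Legal moves: Kf4, Kd4, Kf3, Kd3, Kf2.
Count: 5.

5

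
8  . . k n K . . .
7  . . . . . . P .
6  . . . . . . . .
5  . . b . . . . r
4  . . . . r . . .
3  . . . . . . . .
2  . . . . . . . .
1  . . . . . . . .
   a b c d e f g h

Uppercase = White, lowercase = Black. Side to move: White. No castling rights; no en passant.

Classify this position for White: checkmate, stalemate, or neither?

checkmate

White to move; white king on e8.
In check: yes, from the black rook on e4.
King squares — d7: attacked by Kc8; e7: attacked by Re4; f7: attacked by Nd8; d8: attacked by Kc8; f8: attacked by Bc5.
Legal moves for White: none.
In check with no legal moves → checkmate.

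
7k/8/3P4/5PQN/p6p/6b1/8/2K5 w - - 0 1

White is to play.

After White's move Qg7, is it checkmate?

yes

After Qg7: black king on h8; in check: yes, from the white queen on g7.
King squares — g7: attacked by Nh5; h7: attacked by Qg7; g8: attacked by Qg7.
Black has no legal moves → checkmate.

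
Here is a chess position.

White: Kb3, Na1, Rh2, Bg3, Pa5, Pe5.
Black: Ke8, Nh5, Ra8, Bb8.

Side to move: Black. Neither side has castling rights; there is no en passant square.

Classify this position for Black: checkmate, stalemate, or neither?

neither

Black to move; black king on e8.
In check: no.
Legal moves for Black: Kf8, Kd8, Kf7, Ke7, Kd7, Bc7, Ba7, Bd6, Bxe5, Ra7, Ra6, Rxa5, Ng7, Nf6, Nf4, Nxg3.
Black has 16 legal moves and is not in check → neither.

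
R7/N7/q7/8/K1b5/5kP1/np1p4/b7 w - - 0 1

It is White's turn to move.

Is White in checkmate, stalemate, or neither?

checkmate

White to move; white king on a4.
In check: yes, from the black queen on a6.
King squares — a3: attacked by Qa6; b3: attacked by Bc4; b4: attacked by Na2; a5: attacked by Qa6; b5: attacked by Bc4.
Legal moves for White: none.
In check with no legal moves → checkmate.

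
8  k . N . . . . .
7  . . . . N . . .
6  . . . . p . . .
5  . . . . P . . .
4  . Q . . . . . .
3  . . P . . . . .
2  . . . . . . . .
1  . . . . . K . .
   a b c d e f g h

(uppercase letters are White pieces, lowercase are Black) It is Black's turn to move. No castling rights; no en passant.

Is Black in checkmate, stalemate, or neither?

stalemate

Black to move; black king on a8.
In check: no.
King squares — a7: attacked by Nc8; b7: attacked by Qb4; b8: attacked by Qb4.
Legal moves for Black: none.
Not in check and no legal moves → stalemate.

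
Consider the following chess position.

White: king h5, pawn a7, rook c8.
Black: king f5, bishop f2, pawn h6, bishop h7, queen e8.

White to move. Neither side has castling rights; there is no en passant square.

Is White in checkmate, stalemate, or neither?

White to move; white king on h5.
In check: yes, from the black queen on e8.
King squares — g4: attacked by Kf5; h4: attacked by Bf2; g5: attacked by Kf5; g6: attacked by Kf5; h6: available.
Legal moves for White: Kxh6, Rxe8.
White is in check but has 2 legal moves → neither.

neither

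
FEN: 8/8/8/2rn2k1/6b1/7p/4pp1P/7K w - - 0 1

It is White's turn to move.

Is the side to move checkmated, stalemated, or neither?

stalemate

White to move; white king on h1.
In check: no.
King squares — g1: attacked by Pf2; g2: attacked by Ph3; h2: own pawn.
Legal moves for White: none.
Not in check and no legal moves → stalemate.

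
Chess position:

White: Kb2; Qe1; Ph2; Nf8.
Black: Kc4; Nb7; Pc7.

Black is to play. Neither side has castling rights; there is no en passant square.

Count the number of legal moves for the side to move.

11

Black to move; king on c4.
In check: no.
Legal moves: Nd8, Nd6, Nc5, Na5, Kd5, Kc5, Kb5, Kd4, Kd3, c6, c5.
Count: 11.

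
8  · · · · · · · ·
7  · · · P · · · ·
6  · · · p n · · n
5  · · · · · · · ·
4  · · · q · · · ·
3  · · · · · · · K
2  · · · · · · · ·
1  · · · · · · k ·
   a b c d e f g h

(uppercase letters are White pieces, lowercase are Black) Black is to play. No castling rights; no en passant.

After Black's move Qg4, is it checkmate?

After Qg4: white king on h3; in check: yes, from the black queen on g4.
King squares — g2: attacked by Kg1; h2: attacked by Kg1; g3: attacked by Qg4; g4: attacked by Nh6; h4: attacked by Qg4.
White has no legal moves → checkmate.

yes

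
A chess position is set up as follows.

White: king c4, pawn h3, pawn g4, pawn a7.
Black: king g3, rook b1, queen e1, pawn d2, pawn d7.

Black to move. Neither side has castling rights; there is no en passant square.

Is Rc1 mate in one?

no

After Rc1: white king on c4; in check: yes, from the black rook on c1.
White has 6 legal replies: Kd5, Kb5, Kd4, Kb4, Kd3, Kb3.
In check but a legal move exists → not checkmate.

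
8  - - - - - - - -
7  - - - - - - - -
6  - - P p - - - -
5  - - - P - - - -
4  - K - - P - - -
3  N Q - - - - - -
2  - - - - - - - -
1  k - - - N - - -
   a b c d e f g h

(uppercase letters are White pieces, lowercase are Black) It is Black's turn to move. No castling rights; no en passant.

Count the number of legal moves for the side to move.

0

Black to move; king on a1.
In check: no.
Legal moves: none.
Count: 0.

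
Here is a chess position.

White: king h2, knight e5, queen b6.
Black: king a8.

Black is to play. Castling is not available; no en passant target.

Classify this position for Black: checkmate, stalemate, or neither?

stalemate

Black to move; black king on a8.
In check: no.
King squares — a7: attacked by Qb6; b7: attacked by Qb6; b8: attacked by Qb6.
Legal moves for Black: none.
Not in check and no legal moves → stalemate.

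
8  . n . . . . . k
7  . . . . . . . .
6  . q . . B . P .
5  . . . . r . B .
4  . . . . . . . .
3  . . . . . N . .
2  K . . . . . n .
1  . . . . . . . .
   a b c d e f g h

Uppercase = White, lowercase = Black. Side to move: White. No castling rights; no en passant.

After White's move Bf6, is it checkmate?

After Bf6: black king on h8; in check: yes, from the white bishop on f6.
King squares — g7: attacked by Bf6; h7: attacked by Pg6; g8: attacked by Be6.
Black has no legal moves → checkmate.

yes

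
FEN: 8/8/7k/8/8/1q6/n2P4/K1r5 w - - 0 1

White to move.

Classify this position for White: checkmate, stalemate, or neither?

White to move; white king on a1.
In check: yes, from the black rook on c1.
King squares — b1: attacked by Rc1; a2: attacked by Qb3; b2: attacked by Qb3.
Legal moves for White: none.
In check with no legal moves → checkmate.

checkmate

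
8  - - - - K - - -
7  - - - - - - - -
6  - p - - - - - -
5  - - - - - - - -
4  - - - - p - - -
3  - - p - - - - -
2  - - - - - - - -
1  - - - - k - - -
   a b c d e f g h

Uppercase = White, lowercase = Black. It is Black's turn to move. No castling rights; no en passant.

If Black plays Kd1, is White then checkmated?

After Kd1: white king on e8; in check: no.
White is not in check, so this cannot be checkmate.

no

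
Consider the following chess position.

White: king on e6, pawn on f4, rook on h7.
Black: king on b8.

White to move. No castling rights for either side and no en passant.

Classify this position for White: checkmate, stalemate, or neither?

White to move; white king on e6.
In check: no.
Legal moves for White include: Rh8+, Rg7, Rf7, Re7, Rd7, Rc7, Rb7+, Ra7, Rh6, Rh5, Rh4, Rh3, Rh2, Rh1, Kf7, Ke7, Kd7, Kf6, ... (list truncated; more exist).
White has legal moves and is not in check → neither.

neither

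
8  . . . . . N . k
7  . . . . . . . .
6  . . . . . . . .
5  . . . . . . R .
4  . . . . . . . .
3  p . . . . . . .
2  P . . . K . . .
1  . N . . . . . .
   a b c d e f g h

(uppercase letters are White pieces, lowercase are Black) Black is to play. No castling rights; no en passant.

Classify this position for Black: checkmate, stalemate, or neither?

stalemate

Black to move; black king on h8.
In check: no.
King squares — g7: attacked by Rg5; h7: attacked by Nf8; g8: attacked by Rg5.
Legal moves for Black: none.
Not in check and no legal moves → stalemate.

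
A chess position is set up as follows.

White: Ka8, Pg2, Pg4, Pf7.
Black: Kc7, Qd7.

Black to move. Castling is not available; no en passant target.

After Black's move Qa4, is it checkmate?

yes

After Qa4: white king on a8; in check: yes, from the black queen on a4.
King squares — a7: attacked by Qa4; b7: attacked by Kc7; b8: attacked by Kc7.
White has no legal moves → checkmate.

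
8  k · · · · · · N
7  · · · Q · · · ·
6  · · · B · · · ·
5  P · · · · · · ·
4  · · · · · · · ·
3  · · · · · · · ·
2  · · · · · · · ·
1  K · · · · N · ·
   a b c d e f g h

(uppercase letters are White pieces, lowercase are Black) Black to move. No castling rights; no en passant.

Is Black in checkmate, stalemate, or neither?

Black to move; black king on a8.
In check: no.
King squares — a7: attacked by Qd7; b7: attacked by Qd7; b8: attacked by Bd6.
Legal moves for Black: none.
Not in check and no legal moves → stalemate.

stalemate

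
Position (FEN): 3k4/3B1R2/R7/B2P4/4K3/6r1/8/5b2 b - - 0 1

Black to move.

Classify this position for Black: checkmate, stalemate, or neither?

checkmate

Black to move; black king on d8.
In check: yes, from the white bishop on a5.
King squares — c7: attacked by Ba5; d7: attacked by Rf7; e7: attacked by Rf7; c8: attacked by Bd7; e8: attacked by Bd7.
Legal moves for Black: none.
In check with no legal moves → checkmate.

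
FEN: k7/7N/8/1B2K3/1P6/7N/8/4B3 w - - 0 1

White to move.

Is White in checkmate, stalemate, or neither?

White to move; white king on e5.
In check: no.
Legal moves for White include: Nf8, Nf6, N7g5, Kf6, Ke6, Kd6, Kf5, Kd5, Kf4, Ke4, Kd4, Be8, Bd7, Bc6+, Ba6, Bc4, Ba4, Bd3, ... (list truncated; more exist).
White has legal moves and is not in check → neither.

neither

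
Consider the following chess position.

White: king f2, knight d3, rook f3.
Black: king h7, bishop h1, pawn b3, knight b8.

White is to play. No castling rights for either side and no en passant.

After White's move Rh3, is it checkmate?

no

After Rh3: black king on h7; in check: yes, from the white rook on h3.
Black has 3 legal replies: Kg8, Kg7, Kg6.
In check but a legal move exists → not checkmate.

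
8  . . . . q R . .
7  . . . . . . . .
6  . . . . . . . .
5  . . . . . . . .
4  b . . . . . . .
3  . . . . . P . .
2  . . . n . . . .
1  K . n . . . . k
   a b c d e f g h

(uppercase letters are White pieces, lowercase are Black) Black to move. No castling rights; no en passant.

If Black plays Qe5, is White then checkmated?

yes

After Qe5: white king on a1; in check: yes, from the black queen on e5.
King squares — b1: attacked by Nd2; a2: attacked by Nc1; b2: attacked by Qe5.
White has no legal moves → checkmate.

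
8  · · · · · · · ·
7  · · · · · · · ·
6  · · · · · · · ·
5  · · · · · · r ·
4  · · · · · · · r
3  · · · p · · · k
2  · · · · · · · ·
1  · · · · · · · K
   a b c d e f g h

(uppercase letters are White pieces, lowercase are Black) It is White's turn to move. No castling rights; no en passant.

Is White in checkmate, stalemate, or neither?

White to move; white king on h1.
In check: no.
King squares — g1: attacked by Rg5; g2: attacked by Kh3; h2: attacked by Kh3.
Legal moves for White: none.
Not in check and no legal moves → stalemate.

stalemate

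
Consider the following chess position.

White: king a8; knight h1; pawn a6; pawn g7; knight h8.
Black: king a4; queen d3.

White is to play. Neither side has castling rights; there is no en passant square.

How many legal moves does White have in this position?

12

White to move; king on a8.
In check: no.
Legal moves: Nf7, Ng6, Kb8, Kb7, Ka7, Ng3, Nf2, g8=Q, g8=R, g8=B, g8=N, a7.
Count: 12.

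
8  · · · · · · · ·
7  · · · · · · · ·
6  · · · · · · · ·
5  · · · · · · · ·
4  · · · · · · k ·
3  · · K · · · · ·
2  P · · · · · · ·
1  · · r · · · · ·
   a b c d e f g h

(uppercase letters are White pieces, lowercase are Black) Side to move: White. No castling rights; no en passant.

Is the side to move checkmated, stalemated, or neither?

White to move; white king on c3.
In check: yes, from the black rook on c1.
King squares — b2: available; c2: attacked by Rc1; d2: available; b3: available; d3: available; b4: available; c4: attacked by Rc1; d4: available.
Legal moves for White: Kd4, Kb4, Kd3, Kb3, Kd2, Kb2.
White is in check but has 6 legal moves → neither.

neither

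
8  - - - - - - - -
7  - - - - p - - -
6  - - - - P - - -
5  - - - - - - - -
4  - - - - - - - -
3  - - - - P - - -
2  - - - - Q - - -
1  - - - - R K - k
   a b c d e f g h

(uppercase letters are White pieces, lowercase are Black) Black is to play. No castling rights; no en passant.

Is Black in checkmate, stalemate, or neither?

Black to move; black king on h1.
In check: no.
King squares — g1: attacked by Kf1; g2: attacked by Kf1; h2: attacked by Qe2.
Legal moves for Black: none.
Not in check and no legal moves → stalemate.

stalemate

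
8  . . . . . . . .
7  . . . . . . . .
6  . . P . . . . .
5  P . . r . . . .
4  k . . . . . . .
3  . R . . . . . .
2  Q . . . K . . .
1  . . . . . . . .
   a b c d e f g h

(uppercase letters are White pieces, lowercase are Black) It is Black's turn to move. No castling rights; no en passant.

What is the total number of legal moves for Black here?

Black to move; king on a4.
In check: yes, from the white queen on a2.
Legal moves: none.
Count: 0.

0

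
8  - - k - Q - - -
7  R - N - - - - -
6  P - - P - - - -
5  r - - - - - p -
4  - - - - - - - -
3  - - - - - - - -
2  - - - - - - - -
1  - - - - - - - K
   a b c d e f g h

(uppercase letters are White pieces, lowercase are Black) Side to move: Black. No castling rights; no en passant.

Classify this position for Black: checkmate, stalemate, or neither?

checkmate

Black to move; black king on c8.
In check: yes, from the white queen on e8.
King squares — b7: attacked by Pa6; c7: attacked by Pd6; d7: attacked by Qe8; b8: attacked by Qe8; d8: attacked by Qe8.
Legal moves for Black: none.
In check with no legal moves → checkmate.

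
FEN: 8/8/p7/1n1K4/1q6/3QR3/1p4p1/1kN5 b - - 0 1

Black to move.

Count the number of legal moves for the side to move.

2

Black to move; king on b1.
In check: yes, from the white queen on d3.
Legal moves: Kxc1, Ka1.
Count: 2.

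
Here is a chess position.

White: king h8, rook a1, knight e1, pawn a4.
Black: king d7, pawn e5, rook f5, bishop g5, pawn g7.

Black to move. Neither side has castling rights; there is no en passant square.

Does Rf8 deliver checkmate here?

After Rf8: white king on h8; in check: yes, from the black rook on f8.
White has 2 legal replies: Kh7, Kxg7.
In check but a legal move exists → not checkmate.

no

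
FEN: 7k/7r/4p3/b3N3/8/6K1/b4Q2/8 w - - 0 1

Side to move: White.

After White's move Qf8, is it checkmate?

After Qf8: black king on h8; in check: yes, from the white queen on f8.
King squares — g7: attacked by Qf8; h7: own rook; g8: attacked by Qf8.
Black has no legal moves → checkmate.

yes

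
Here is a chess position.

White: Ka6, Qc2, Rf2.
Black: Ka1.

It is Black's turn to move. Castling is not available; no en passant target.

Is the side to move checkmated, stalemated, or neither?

stalemate

Black to move; black king on a1.
In check: no.
King squares — b1: attacked by Qc2; a2: attacked by Qc2; b2: attacked by Qc2.
Legal moves for Black: none.
Not in check and no legal moves → stalemate.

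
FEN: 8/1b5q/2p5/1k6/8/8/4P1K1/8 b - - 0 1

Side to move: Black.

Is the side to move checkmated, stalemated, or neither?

neither

Black to move; black king on b5.
In check: no.
Legal moves for Black include: Qh8, Qg8+, Qg7+, Qf7, Qe7, Qd7, Qc7, Qh6, Qg6+, Qh5, Qf5, Qh4, Qe4+, Qh3+, Qd3, Qh2+, Qc2, Qh1+, ... (list truncated; more exist).
Black has legal moves and is not in check → neither.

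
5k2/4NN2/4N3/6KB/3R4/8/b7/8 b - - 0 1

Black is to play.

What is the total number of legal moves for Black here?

3

Black to move; king on f8.
In check: yes, from the white knight on e6.
Legal moves: Ke8, Kxe7, Bxe6.
Count: 3.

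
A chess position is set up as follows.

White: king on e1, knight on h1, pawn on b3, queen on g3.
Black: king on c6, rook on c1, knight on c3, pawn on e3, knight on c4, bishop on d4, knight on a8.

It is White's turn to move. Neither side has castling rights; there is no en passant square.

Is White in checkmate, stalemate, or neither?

checkmate

White to move; white king on e1.
In check: yes, from the black rook on c1.
King squares — d1: attacked by Rc1; f1: attacked by Rc1; d2: attacked by Pe3; e2: attacked by Nc3; f2: attacked by Pe3.
Legal moves for White: none.
In check with no legal moves → checkmate.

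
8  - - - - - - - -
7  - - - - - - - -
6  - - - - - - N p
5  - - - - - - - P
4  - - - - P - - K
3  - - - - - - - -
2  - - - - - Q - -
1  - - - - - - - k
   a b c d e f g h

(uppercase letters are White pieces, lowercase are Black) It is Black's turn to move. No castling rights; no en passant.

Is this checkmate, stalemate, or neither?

Black to move; black king on h1.
In check: no.
King squares — g1: attacked by Qf2; g2: attacked by Qf2; h2: attacked by Qf2.
Legal moves for Black: none.
Not in check and no legal moves → stalemate.

stalemate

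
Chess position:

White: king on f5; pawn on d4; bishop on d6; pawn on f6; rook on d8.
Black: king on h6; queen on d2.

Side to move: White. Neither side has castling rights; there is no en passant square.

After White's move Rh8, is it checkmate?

After Rh8: black king on h6; in check: yes, from the white rook on h8.
King squares — g5: attacked by Kf5; h5: attacked by Rh8; g6: attacked by Kf5; g7: attacked by Pf6; h7: attacked by Rh8.
Black has no legal moves → checkmate.

yes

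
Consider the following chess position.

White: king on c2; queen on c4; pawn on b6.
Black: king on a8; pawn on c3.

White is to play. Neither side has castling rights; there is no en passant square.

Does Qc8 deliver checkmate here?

yes

After Qc8: black king on a8; in check: yes, from the white queen on c8.
King squares — a7: attacked by Pb6; b7: attacked by Qc8; b8: attacked by Qc8.
Black has no legal moves → checkmate.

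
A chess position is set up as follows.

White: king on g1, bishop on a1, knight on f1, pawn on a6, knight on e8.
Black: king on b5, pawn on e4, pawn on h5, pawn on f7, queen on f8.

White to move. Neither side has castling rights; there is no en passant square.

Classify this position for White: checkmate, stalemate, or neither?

neither

White to move; white king on g1.
In check: no.
Legal moves for White include: Ng7, Nc7+, Nf6, Nd6+, Kh2, Kg2, Kf2, Kh1, Ng3, Ne3, Nh2, Nd2, Bh8, Bg7, Bf6, Be5, Bd4, Bc3, ... (list truncated; more exist).
White has legal moves and is not in check → neither.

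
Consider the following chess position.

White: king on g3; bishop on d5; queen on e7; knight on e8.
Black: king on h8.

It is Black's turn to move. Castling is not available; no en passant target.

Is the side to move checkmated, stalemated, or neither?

Black to move; black king on h8.
In check: no.
King squares — g7: attacked by Qe7; h7: attacked by Qe7; g8: attacked by Bd5.
Legal moves for Black: none.
Not in check and no legal moves → stalemate.

stalemate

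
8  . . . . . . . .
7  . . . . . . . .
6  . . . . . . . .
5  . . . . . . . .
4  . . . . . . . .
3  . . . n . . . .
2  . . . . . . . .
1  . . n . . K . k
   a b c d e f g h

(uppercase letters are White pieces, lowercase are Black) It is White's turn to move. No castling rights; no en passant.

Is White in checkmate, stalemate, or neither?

stalemate

White to move; white king on f1.
In check: no.
King squares — e1: attacked by Nd3; g1: attacked by Kh1; e2: attacked by Nc1; f2: attacked by Nd3; g2: attacked by Kh1.
Legal moves for White: none.
Not in check and no legal moves → stalemate.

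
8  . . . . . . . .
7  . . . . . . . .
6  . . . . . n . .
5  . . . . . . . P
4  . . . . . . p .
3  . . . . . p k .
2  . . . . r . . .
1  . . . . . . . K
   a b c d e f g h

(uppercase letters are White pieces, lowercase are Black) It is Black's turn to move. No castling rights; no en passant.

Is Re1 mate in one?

After Re1: white king on h1; in check: yes, from the black rook on e1.
King squares — g1: attacked by Re1; g2: attacked by Pf3; h2: attacked by Kg3.
White has no legal moves → checkmate.

yes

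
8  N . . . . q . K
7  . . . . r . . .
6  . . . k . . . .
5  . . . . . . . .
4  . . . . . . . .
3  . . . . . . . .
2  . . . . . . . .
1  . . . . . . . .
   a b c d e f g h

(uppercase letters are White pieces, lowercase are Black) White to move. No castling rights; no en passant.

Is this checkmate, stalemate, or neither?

White to move; white king on h8.
In check: yes, from the black queen on f8.
King squares — g7: attacked by Re7; h7: attacked by Re7; g8: attacked by Qf8.
Legal moves for White: none.
In check with no legal moves → checkmate.

checkmate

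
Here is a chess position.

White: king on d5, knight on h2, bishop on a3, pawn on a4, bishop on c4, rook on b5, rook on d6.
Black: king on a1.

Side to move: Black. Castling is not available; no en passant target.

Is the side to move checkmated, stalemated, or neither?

Black to move; black king on a1.
In check: no.
King squares — b1: attacked by Rb5; a2: attacked by Bc4; b2: attacked by Ba3.
Legal moves for Black: none.
Not in check and no legal moves → stalemate.

stalemate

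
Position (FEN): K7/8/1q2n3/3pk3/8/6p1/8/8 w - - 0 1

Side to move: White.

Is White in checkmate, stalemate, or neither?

stalemate

White to move; white king on a8.
In check: no.
King squares — a7: attacked by Qb6; b7: attacked by Qb6; b8: attacked by Qb6.
Legal moves for White: none.
Not in check and no legal moves → stalemate.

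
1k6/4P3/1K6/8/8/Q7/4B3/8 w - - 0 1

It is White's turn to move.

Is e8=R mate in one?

yes

After e8=R: black king on b8; in check: yes, from the white rook on e8.
King squares — a7: attacked by Qa3; b7: attacked by Kb6; c7: attacked by Kb6; a8: attacked by Qa3; c8: attacked by Re8.
Black has no legal moves → checkmate.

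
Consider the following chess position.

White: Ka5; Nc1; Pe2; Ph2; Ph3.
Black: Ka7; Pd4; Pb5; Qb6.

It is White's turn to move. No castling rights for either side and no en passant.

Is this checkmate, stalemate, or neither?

neither

White to move; white king on a5.
In check: yes, from the black queen on b6.
King squares — a4: attacked by Pb5; b4: available; b5: attacked by Qb6; a6: attacked by Qb6; b6: attacked by Ka7.
Legal moves for White: Kb4.
White is in check but has 1 legal move → neither.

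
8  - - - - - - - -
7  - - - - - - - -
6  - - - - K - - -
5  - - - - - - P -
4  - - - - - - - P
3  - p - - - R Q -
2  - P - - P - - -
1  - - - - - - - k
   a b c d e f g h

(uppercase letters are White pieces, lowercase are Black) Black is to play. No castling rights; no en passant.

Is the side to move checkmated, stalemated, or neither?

stalemate

Black to move; black king on h1.
In check: no.
King squares — g1: attacked by Qg3; g2: attacked by Qg3; h2: attacked by Qg3.
Legal moves for Black: none.
Not in check and no legal moves → stalemate.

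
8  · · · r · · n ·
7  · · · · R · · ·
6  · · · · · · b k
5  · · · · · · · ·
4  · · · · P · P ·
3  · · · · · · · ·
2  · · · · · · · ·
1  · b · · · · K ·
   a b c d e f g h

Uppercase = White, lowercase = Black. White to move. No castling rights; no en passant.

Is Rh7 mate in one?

no

After Rh7: black king on h6; in check: yes, from the white rook on h7.
Black has 3 legal replies: Kxh7, Kg5, Bxh7.
In check but a legal move exists → not checkmate.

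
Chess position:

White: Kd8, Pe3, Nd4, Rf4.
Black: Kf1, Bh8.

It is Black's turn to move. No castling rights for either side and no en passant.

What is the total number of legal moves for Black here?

3

Black to move; king on f1.
In check: yes, from the white rook on f4.
Legal moves: Kg2, Kg1, Ke1.
Count: 3.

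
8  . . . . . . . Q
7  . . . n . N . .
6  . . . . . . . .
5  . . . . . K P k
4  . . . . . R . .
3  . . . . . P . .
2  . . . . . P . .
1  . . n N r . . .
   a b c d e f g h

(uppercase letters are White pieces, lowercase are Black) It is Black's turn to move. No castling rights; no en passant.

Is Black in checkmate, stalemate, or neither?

Black to move; black king on h5.
In check: yes, from the white queen on h8.
King squares — g4: attacked by Pf3; h4: attacked by Rf4; g5: attacked by Kf5; g6: attacked by Kf5; h6: attacked by Pg5.
Legal moves for Black: none.
In check with no legal moves → checkmate.

checkmate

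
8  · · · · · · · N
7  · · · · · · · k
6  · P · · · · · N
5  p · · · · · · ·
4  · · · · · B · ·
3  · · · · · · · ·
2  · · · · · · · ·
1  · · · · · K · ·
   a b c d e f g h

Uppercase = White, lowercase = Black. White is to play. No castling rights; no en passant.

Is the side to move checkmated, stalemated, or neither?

White to move; white king on f1.
In check: no.
Legal moves for White include: N8f7, Ng6, Ng8, N6f7, Nf5, Ng4, Bb8, Bc7, Bd6, Bg5, Be5, Bg3, Be3, Bh2, Bd2, Bc1, Kg2, Kf2, ... (list truncated; more exist).
White has legal moves and is not in check → neither.

neither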